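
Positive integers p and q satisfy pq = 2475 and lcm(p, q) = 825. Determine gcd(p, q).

gcd·lcm = product, so gcd = 2475/825 = 3.

3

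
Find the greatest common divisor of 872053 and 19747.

Euclid: 872053 = 44·19747 + 3185; 19747 = 6·3185 + 637; 3185 = 5·637 + 0. Last nonzero remainder: 637.

637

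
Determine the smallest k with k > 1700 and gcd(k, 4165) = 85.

1870

Multiples of 85 above 1700: 85·21, 85·22, … . Need the cofactor coprime to 4165/85 = 49.
Checking s = 21, 22, … the first with gcd(s, 49) = 1 is s = 22, giving 1870.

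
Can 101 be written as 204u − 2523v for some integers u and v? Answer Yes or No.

By Bézout, 204u − 2523v = 101 has integer solutions iff gcd(204, 2523) | 101.
Euclid: 2523 = 12·204 + 75; 204 = 2·75 + 54; 75 = 1·54 + 21; 54 = 2·21 + 12; 21 = 1·12 + 9; 12 = 1·9 + 3; 9 = 3·3 + 0. gcd = 3; 101 mod 3 = 2. No.

No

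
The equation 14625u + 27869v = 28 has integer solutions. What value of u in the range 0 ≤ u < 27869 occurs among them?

6599

gcd(14625, 27869) = 1 (Euclid: 27869 = 1·14625 + 13244; 14625 = 1·13244 + 1381; 13244 = 9·1381 + 815; 1381 = 1·815 + 566; 815 = 1·566 + 249; 566 = 2·249 + 68; 249 = 3·68 + 45; 68 = 1·45 + 23; 45 = 1·23 + 22; 23 = 1·22 + 1; 22 = 22·1 + 0), and 1 | 28.
Extended Euclid: 14625·(1231) + 27869·(-646) = 1. Scale by 28: u₀ = 34468.
General solution u = u₀ + 27869t; reducing mod 27869 gives u = 6599 (and v = -3463).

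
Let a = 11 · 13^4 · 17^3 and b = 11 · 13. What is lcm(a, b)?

max exponent per prime: 11 · 13^4 · 17^3 = 1543522123

1543522123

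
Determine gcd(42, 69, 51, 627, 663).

3

42 = 2 · 3 · 7; 69 = 3 · 23; 51 = 3 · 17; 627 = 3 · 11 · 19; 663 = 3 · 13 · 17
gcd takes min exponent of each prime: 3 = 3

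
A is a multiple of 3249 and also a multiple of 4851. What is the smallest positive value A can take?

1751211

gcd first: 4851 = 1·3249 + 1602; 3249 = 2·1602 + 45; 1602 = 35·45 + 27; 45 = 1·27 + 18; 27 = 1·18 + 9; 18 = 2·9 + 0 → gcd = 9
lcm = 3249·4851/gcd = 15760899/9 = 1751211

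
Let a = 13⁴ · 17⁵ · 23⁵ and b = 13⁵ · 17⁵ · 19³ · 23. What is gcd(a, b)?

min exponent per shared prime: 13⁴ · 17⁵ · 23 = 932708322871

932708322871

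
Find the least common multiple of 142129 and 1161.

142129 = 13² · 29²; 1161 = 3³ · 43
max exponents: 3³ · 13² · 29² · 43 = 165011769

165011769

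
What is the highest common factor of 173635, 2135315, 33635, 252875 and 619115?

gcd(173635, 2135315): 2135315 = 12·173635 + 51695; 173635 = 3·51695 + 18550; 51695 = 2·18550 + 14595; 18550 = 1·14595 + 3955; 14595 = 3·3955 + 2730; 3955 = 1·2730 + 1225; 2730 = 2·1225 + 280; 1225 = 4·280 + 105; 280 = 2·105 + 70; 105 = 1·70 + 35; 70 = 2·35 + 0 → 35
gcd(35, 33635): 33635 = 961·35 + 0 → 35
gcd(35, 252875): 252875 = 7225·35 + 0 → 35
gcd(35, 619115): 619115 = 17689·35 + 0 → 35

35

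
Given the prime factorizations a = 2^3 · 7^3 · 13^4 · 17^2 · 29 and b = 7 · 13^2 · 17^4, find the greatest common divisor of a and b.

min exponent per shared prime: 7 · 13^2 · 17^2 = 341887

341887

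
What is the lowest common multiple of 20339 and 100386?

185613714

gcd first: 100386 = 4·20339 + 19030; 20339 = 1·19030 + 1309; 19030 = 14·1309 + 704; 1309 = 1·704 + 605; 704 = 1·605 + 99; 605 = 6·99 + 11; 99 = 9·11 + 0 → gcd = 11
lcm = 20339·100386/gcd = 2041750854/11 = 185613714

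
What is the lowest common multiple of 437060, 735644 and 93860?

lcm(437060, 735644) = 437060·735644/gcd = 321520566640/52 = 6183087820
lcm(6183087820, 93860) = 6183087820·93860/gcd = 580344622785200/260 = 2232094703020

2232094703020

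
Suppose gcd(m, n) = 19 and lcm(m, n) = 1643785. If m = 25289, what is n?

Using mn = gcd(m,n)·lcm(m,n) = 19·1643785 = 31231915, we get n = 31231915/25289 = 1235.

1235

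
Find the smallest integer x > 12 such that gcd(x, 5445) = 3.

21

5445 = 3·1815. Any x with gcd(x, 5445) = 3 is a multiple of 3, say 3s, with s coprime to 1815.
Need s > 12/3, so s ≥ 5. First s ≥ 5 with gcd(s, 1815) = 1 is s = 7. Thus x = 3·7 = 21.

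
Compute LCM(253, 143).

253 = 11 · 23; 143 = 11 · 13
max exponents: 11 · 13 · 23 = 3289

3289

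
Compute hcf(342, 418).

38

342 = 2 · 3² · 19
418 = 2 · 11 · 19
Common: 2 · 19 = 38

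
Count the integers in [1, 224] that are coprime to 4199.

4199 = 13·17·19. Inclusion–exclusion on these primes:
224 − ⌊224/13⌋ − ⌊224/17⌋ − ⌊224/19⌋ + ⌊224/221⌋ + ⌊224/247⌋ + ⌊224/323⌋ − ⌊224/4199⌋ = 184

184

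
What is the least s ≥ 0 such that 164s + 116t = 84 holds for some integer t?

Euclid: 164 = 1·116 + 48; 116 = 2·48 + 20; 48 = 2·20 + 8; 20 = 2·8 + 4; 8 = 2·4 + 0 → gcd = 4; 84 = 4·21.
Back-substitution yields 164·(-12) + 116·(17) = 4, so one solution is s = -12·21 = -252, t = 17·21 = 357.
Solutions in s differ by 116/4 = 29; the one in [0, 29) is -252 mod 29 = 9.

9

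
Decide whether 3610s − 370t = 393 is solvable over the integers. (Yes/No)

By Bézout, 3610s − 370t = 393 has integer solutions iff gcd(3610, 370) | 393.
Euclid: 3610 = 9·370 + 280; 370 = 1·280 + 90; 280 = 3·90 + 10; 90 = 9·10 + 0. gcd = 10; 393 mod 10 = 3. No.

No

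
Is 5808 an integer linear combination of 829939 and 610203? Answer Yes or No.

By Bézout, 829939x + 610203y = 5808 has integer solutions iff gcd(829939, 610203) | 5808.
Euclid: 829939 = 1·610203 + 219736; 610203 = 2·219736 + 170731; 219736 = 1·170731 + 49005; 170731 = 3·49005 + 23716; 49005 = 2·23716 + 1573; 23716 = 15·1573 + 121; 1573 = 13·121 + 0. gcd = 121; 5808 mod 121 = 0. Yes.

Yes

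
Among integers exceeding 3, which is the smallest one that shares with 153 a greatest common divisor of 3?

6

gcd(a, 153) = 3 forces 3 | a; write a = 3s. Then gcd(3s, 3·51) = 3·gcd(s, 51), so need gcd(s, 51) = 1.
3s > 3 gives s ≥ 2. The least s ≥ 2 coprime to 51 is 2, so a = 3·2 = 6.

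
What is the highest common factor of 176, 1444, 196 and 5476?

gcd(176, 1444): 1444 = 8·176 + 36; 176 = 4·36 + 32; 36 = 1·32 + 4; 32 = 8·4 + 0 → 4
gcd(4, 196): 196 = 49·4 + 0 → 4
gcd(4, 5476): 5476 = 1369·4 + 0 → 4

4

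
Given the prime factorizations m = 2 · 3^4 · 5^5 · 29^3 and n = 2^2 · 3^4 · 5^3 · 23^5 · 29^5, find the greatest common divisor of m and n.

min exponent per shared prime: 2 · 3^4 · 5^3 · 29^3 = 493877250

493877250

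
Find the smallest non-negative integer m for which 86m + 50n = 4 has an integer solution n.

14

gcd(86, 50) = 2 (Euclid: 86 = 1·50 + 36; 50 = 1·36 + 14; 36 = 2·14 + 8; 14 = 1·8 + 6; 8 = 1·6 + 2; 6 = 3·2 + 0), and 2 | 4.
Extended Euclid: 86·(7) + 50·(-12) = 2. Scale by 2: m₀ = 14.
General solution m = m₀ + 25t; reducing mod 25 gives m = 14 (and n = -24).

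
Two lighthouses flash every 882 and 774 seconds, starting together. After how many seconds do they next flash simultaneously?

37926

gcd first: 882 = 1·774 + 108; 774 = 7·108 + 18; 108 = 6·18 + 0 → gcd = 18
lcm = 882·774/gcd = 682668/18 = 37926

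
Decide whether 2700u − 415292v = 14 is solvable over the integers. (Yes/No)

gcd(2700, 415292): 415292 = 153·2700 + 2192; 2700 = 1·2192 + 508; 2192 = 4·508 + 160; 508 = 3·160 + 28; 160 = 5·28 + 20; 28 = 1·20 + 8; 20 = 2·8 + 4; 8 = 2·4 + 0 → 4
4 does not divide 14, so a solution does not exist.

No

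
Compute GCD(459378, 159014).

2

459378 = 2 · 3³ · 47 · 181
159014 = 2 · 43³
Common: 2 = 2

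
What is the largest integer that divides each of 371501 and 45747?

Euclid: 371501 = 8·45747 + 5525; 45747 = 8·5525 + 1547; 5525 = 3·1547 + 884; 1547 = 1·884 + 663; 884 = 1·663 + 221; 663 = 3·221 + 0. Last nonzero remainder: 221.

221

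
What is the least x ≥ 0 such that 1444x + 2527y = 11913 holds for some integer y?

3

gcd(1444, 2527) = 361 (Euclid: 2527 = 1·1444 + 1083; 1444 = 1·1083 + 361; 1083 = 3·361 + 0), and 361 | 11913.
Extended Euclid: 1444·(2) + 2527·(-1) = 361. Scale by 33: x₀ = 66.
General solution x = x₀ + 7t; reducing mod 7 gives x = 3 (and y = 3).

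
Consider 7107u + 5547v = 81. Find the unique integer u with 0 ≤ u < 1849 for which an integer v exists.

Reduce mod 5547: 7107u ≡ 81 (mod 5547). With g = gcd(7107, 5547) = 3 dividing 81, divide through: 2369u ≡ 27 (mod 1849).
Since gcd(2369, 1849) = 1, u ≡ 27·(2369)⁻¹ ≡ 985 (mod 1849). Smallest non-negative: 985.

985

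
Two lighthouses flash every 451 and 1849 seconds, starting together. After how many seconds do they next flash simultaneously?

451 = 11 · 41; 1849 = 43²
max exponents: 11 · 41 · 43² = 833899

833899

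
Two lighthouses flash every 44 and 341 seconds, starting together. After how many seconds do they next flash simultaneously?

1364

44 = 2² · 11; 341 = 11 · 31
max exponents: 2² · 11 · 31 = 1364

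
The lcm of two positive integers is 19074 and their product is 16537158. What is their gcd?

867

gcd·lcm = product, so gcd = 16537158/19074 = 867.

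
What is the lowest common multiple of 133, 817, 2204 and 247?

133 = 7 · 19; 817 = 19 · 43; 2204 = 2² · 19 · 29; 247 = 13 · 19
lcm takes max exponent of each prime: 2² · 7 · 13 · 19 · 29 · 43 = 8624252

8624252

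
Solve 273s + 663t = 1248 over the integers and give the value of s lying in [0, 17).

7

Euclid: 663 = 2·273 + 117; 273 = 2·117 + 39; 117 = 3·39 + 0 → gcd = 39; 1248 = 39·32.
Back-substitution yields 273·(5) + 663·(-2) = 39, so one solution is s = 5·32 = 160, t = -2·32 = -64.
Solutions in s differ by 663/39 = 17; the one in [0, 17) is 160 mod 17 = 7.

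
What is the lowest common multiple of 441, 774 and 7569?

31895766

441 = 3² · 7²; 774 = 2 · 3² · 43; 7569 = 3² · 29²
lcm takes max exponent of each prime: 2 · 3² · 7² · 29² · 43 = 31895766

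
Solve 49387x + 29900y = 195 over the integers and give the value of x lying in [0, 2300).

1585

Euclid: 49387 = 1·29900 + 19487; 29900 = 1·19487 + 10413; 19487 = 1·10413 + 9074; 10413 = 1·9074 + 1339; 9074 = 6·1339 + 1040; 1339 = 1·1040 + 299; 1040 = 3·299 + 143; 299 = 2·143 + 13; 143 = 11·13 + 0 → gcd = 13; 195 = 13·15.
Back-substitution yields 49387·(-201) + 29900·(332) = 13, so one solution is x = -201·15 = -3015, y = 332·15 = 4980.
Solutions in x differ by 29900/13 = 2300; the one in [0, 2300) is -3015 mod 2300 = 1585.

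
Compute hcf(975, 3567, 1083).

gcd(975, 3567): 3567 = 3·975 + 642; 975 = 1·642 + 333; 642 = 1·333 + 309; 333 = 1·309 + 24; 309 = 12·24 + 21; 24 = 1·21 + 3; 21 = 7·3 + 0 → 3
gcd(3, 1083): 1083 = 361·3 + 0 → 3

3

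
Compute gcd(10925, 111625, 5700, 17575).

475

gcd(10925, 111625): 111625 = 10·10925 + 2375; 10925 = 4·2375 + 1425; 2375 = 1·1425 + 950; 1425 = 1·950 + 475; 950 = 2·475 + 0 → 475
gcd(475, 5700): 5700 = 12·475 + 0 → 475
gcd(475, 17575): 17575 = 37·475 + 0 → 475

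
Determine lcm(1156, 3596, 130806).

67969675332

1156 = 2² · 17²; 3596 = 2² · 29 · 31; 130806 = 2 · 3² · 13² · 43
lcm takes max exponent of each prime: 2² · 3² · 13² · 17² · 29 · 31 · 43 = 67969675332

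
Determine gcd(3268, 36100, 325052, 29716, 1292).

3268 = 2² · 19 · 43; 36100 = 2² · 5² · 19²; 325052 = 2² · 7 · 13 · 19 · 47; 29716 = 2² · 17 · 19 · 23; 1292 = 2² · 17 · 19
gcd takes min exponent of each prime: 2² · 19 = 76

76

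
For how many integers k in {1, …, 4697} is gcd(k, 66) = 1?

1423

Prime factors of 66: 2, 3, 11. Count integers ≤ 4697 divisible by none of them.
By inclusion–exclusion: 4697 − ⌊4697/2⌋ − ⌊4697/3⌋ − ⌊4697/11⌋ + ⌊4697/6⌋ + ⌊4697/22⌋ + ⌊4697/33⌋ − ⌊4697/66⌋ = 1423.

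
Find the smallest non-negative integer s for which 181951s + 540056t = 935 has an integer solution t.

2609

Reduce mod 540056: 181951s ≡ 935 (mod 540056). With g = gcd(181951, 540056) = 187 dividing 935, divide through: 973s ≡ 5 (mod 2888).
Since gcd(973, 2888) = 1, s ≡ 5·(973)⁻¹ ≡ 2609 (mod 2888). Smallest non-negative: 2609.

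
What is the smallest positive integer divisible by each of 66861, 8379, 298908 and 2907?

248990364

66861 = 3² · 17 · 19 · 23; 8379 = 3² · 7² · 19; 298908 = 2² · 3² · 19² · 23; 2907 = 3² · 17 · 19
lcm takes max exponent of each prime: 2² · 3² · 7² · 17 · 19² · 23 = 248990364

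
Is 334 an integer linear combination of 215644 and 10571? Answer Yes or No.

By Bézout, 215644p − 10571q = 334 has integer solutions iff gcd(215644, 10571) | 334.
Euclid: 215644 = 20·10571 + 4224; 10571 = 2·4224 + 2123; 4224 = 1·2123 + 2101; 2123 = 1·2101 + 22; 2101 = 95·22 + 11; 22 = 2·11 + 0. gcd = 11; 334 mod 11 = 4. No.

No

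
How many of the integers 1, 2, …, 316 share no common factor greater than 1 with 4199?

4199 = 13·17·19. Inclusion–exclusion on these primes:
316 − ⌊316/13⌋ − ⌊316/17⌋ − ⌊316/19⌋ + ⌊316/221⌋ + ⌊316/247⌋ + ⌊316/323⌋ − ⌊316/4199⌋ = 260

260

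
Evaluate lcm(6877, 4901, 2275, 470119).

565776463525

6877 = 13 · 23²; 4901 = 13² · 29; 2275 = 5² · 7 · 13; 470119 = 13 · 29² · 43
lcm takes max exponent of each prime: 5² · 7 · 13² · 23² · 29² · 43 = 565776463525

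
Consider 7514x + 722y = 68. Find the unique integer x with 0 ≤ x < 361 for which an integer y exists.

263

Reduce mod 722: 7514x ≡ 68 (mod 722). With g = gcd(7514, 722) = 2 dividing 68, divide through: 3757x ≡ 34 (mod 361).
Since gcd(3757, 361) = 1, x ≡ 34·(3757)⁻¹ ≡ 263 (mod 361). Smallest non-negative: 263.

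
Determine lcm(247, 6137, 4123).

17312477

lcm(247, 6137) = 247·6137/gcd = 1515839/19 = 79781
lcm(79781, 4123) = 79781·4123/gcd = 328937063/19 = 17312477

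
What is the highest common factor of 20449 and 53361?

Euclid: 53361 = 2·20449 + 12463; 20449 = 1·12463 + 7986; 12463 = 1·7986 + 4477; 7986 = 1·4477 + 3509; 4477 = 1·3509 + 968; 3509 = 3·968 + 605; 968 = 1·605 + 363; 605 = 1·363 + 242; 363 = 1·242 + 121; 242 = 2·121 + 0. Last nonzero remainder: 121.

121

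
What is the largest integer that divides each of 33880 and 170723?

7

33880 = 2³ · 5 · 7 · 11²
170723 = 7 · 29³
Common: 7 = 7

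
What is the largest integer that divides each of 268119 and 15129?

9

268119 = 3² · 31³
15129 = 3² · 41²
Common: 3² = 9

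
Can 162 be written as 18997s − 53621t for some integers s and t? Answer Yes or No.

By Bézout, 18997s − 53621t = 162 has integer solutions iff gcd(18997, 53621) | 162.
Euclid: 53621 = 2·18997 + 15627; 18997 = 1·15627 + 3370; 15627 = 4·3370 + 2147; 3370 = 1·2147 + 1223; 2147 = 1·1223 + 924; 1223 = 1·924 + 299; 924 = 3·299 + 27; 299 = 11·27 + 2; 27 = 13·2 + 1; 2 = 2·1 + 0. gcd = 1; 162 mod 1 = 0. Yes.

Yes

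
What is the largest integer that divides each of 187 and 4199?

Euclid: 4199 = 22·187 + 85; 187 = 2·85 + 17; 85 = 5·17 + 0. Last nonzero remainder: 17.

17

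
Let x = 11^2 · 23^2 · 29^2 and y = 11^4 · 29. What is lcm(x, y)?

6513619849

max exponent per prime: 11^4 · 23^2 · 29^2 = 6513619849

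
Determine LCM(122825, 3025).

14861825

gcd first: 122825 = 40·3025 + 1825; 3025 = 1·1825 + 1200; 1825 = 1·1200 + 625; 1200 = 1·625 + 575; 625 = 1·575 + 50; 575 = 11·50 + 25; 50 = 2·25 + 0 → gcd = 25
lcm = 122825·3025/gcd = 371545625/25 = 14861825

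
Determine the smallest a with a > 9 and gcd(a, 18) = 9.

Multiples of 9 above 9: 9·2, 9·3, … . Need the cofactor coprime to 18/9 = 2.
Checking s = 2, 3, … the first with gcd(s, 2) = 1 is s = 3, giving 27.

27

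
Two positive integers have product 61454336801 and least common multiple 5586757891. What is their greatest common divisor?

11

gcd·lcm = product, so gcd = 61454336801/5586757891 = 11.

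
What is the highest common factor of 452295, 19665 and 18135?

452295 = 3² · 5 · 19 · 23²; 19665 = 3² · 5 · 19 · 23; 18135 = 3² · 5 · 13 · 31
gcd takes min exponent of each prime: 3² · 5 = 45

45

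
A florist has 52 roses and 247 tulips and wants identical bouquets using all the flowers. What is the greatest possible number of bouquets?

13

Euclid: 247 = 4·52 + 39; 52 = 1·39 + 13; 39 = 3·13 + 0. Last nonzero remainder: 13.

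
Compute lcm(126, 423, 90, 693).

325710

126 = 2 · 3² · 7; 423 = 3² · 47; 90 = 2 · 3² · 5; 693 = 3² · 7 · 11
lcm takes max exponent of each prime: 2 · 3² · 5 · 7 · 11 · 47 = 325710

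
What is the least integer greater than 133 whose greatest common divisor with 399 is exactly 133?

266

gcd(t, 399) = 133 forces 133 | t; write t = 133s. Then gcd(133s, 133·3) = 133·gcd(s, 3), so need gcd(s, 3) = 1.
133s > 133 gives s ≥ 2. The least s ≥ 2 coprime to 3 is 2, so t = 133·2 = 266.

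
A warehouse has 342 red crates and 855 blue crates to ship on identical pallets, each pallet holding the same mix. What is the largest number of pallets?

342 = 2 · 3² · 19
855 = 3² · 5 · 19
Common: 3² · 19 = 171

171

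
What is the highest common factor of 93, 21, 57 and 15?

3

gcd(93, 21): 93 = 4·21 + 9; 21 = 2·9 + 3; 9 = 3·3 + 0 → 3
gcd(3, 57): 57 = 19·3 + 0 → 3
gcd(3, 15): 15 = 5·3 + 0 → 3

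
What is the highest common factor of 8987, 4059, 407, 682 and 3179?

11

gcd(8987, 4059): 8987 = 2·4059 + 869; 4059 = 4·869 + 583; 869 = 1·583 + 286; 583 = 2·286 + 11; 286 = 26·11 + 0 → 11
gcd(11, 407): 407 = 37·11 + 0 → 11
gcd(11, 682): 682 = 62·11 + 0 → 11
gcd(11, 3179): 3179 = 289·11 + 0 → 11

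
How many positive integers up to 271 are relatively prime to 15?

15 = 3·5. Inclusion–exclusion on these primes:
271 − ⌊271/3⌋ − ⌊271/5⌋ + ⌊271/15⌋ = 145

145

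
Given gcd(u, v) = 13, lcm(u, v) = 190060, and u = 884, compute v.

Using uv = gcd(u,v)·lcm(u,v) = 13·190060 = 2470780, we get v = 2470780/884 = 2795.

2795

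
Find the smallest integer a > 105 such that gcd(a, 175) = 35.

175 = 35·5. Any a with gcd(a, 175) = 35 is a multiple of 35, say 35s, with s coprime to 5.
Need s > 105/35, so s ≥ 4. First s ≥ 4 with gcd(s, 5) = 1 is s = 4. Thus a = 35·4 = 140.

140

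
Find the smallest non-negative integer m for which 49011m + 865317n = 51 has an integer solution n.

Reduce mod 865317: 49011m ≡ 51 (mod 865317). With g = gcd(49011, 865317) = 51 dividing 51, divide through: 961m ≡ 1 (mod 16967).
Since gcd(961, 16967) = 1, m ≡ 1·(961)⁻¹ ≡ 15378 (mod 16967). Smallest non-negative: 15378.

15378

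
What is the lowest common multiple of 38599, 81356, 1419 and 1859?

144737449428

lcm(38599, 81356) = 38599·81356/gcd = 3140260244/11 = 285478204
lcm(285478204, 1419) = 285478204·1419/gcd = 405093571476/473 = 856434612
lcm(856434612, 1859) = 856434612·1859/gcd = 1592111943708/11 = 144737449428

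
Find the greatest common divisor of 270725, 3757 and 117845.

13

270725 = 5² · 7² · 13 · 17; 3757 = 13 · 17²; 117845 = 5 · 7² · 13 · 37
gcd takes min exponent of each prime: 13 = 13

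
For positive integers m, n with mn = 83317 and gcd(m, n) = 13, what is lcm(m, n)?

For any two positive integers, gcd × lcm equals their product. Hence lcm = 83317 / 13 = 6409.

6409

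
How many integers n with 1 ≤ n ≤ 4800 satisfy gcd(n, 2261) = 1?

2261 = 7·17·19. Inclusion–exclusion on these primes:
4800 − ⌊4800/7⌋ − ⌊4800/17⌋ − ⌊4800/19⌋ + ⌊4800/119⌋ + ⌊4800/133⌋ + ⌊4800/323⌋ − ⌊4800/2261⌋ = 3669

3669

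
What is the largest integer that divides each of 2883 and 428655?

2883 = 3 · 31²
428655 = 3 · 5 · 17 · 41²
Common: 3 = 3

3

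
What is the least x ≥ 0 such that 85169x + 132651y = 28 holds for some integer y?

31541

Reduce mod 132651: 85169x ≡ 28 (mod 132651). With g = gcd(85169, 132651) = 1 dividing 28, divide through: 85169x ≡ 28 (mod 132651).
Since gcd(85169, 132651) = 1, x ≡ 28·(85169)⁻¹ ≡ 31541 (mod 132651). Smallest non-negative: 31541.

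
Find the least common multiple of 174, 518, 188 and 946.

174 = 2 · 3 · 29; 518 = 2 · 7 · 37; 188 = 2² · 47; 946 = 2 · 11 · 43
lcm takes max exponent of each prime: 2² · 3 · 7 · 11 · 29 · 37 · 43 · 47 = 2003724492

2003724492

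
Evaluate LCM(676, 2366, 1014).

lcm(676, 2366) = 676·2366/gcd = 1599416/338 = 4732
lcm(4732, 1014) = 4732·1014/gcd = 4798248/338 = 14196

14196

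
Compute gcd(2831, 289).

1

Euclid: 2831 = 9·289 + 230; 289 = 1·230 + 59; 230 = 3·59 + 53; 59 = 1·53 + 6; 53 = 8·6 + 5; 6 = 1·5 + 1; 5 = 5·1 + 0. Last nonzero remainder: 1.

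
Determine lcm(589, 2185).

67735

589 = 19 · 31; 2185 = 5 · 19 · 23
max exponents: 5 · 19 · 23 · 31 = 67735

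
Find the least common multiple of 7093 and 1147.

8135671

gcd first: 7093 = 6·1147 + 211; 1147 = 5·211 + 92; 211 = 2·92 + 27; 92 = 3·27 + 11; 27 = 2·11 + 5; 11 = 2·5 + 1; 5 = 5·1 + 0 → gcd = 1
lcm = 7093·1147/gcd = 8135671/1 = 8135671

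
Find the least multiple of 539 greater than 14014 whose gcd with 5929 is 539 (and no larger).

14553

5929 = 539·11. Any m with gcd(m, 5929) = 539 is a multiple of 539, say 539s, with s coprime to 11.
Need s > 14014/539, so s ≥ 27. First s ≥ 27 with gcd(s, 11) = 1 is s = 27. Thus m = 539·27 = 14553.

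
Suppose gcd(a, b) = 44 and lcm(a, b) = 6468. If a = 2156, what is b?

132

Using ab = gcd(a,b)·lcm(a,b) = 44·6468 = 284592, we get b = 284592/2156 = 132.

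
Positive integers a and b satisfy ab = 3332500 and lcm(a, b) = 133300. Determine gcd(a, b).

From gcd × lcm = ab: gcd = 3332500 / 133300 = 25.

25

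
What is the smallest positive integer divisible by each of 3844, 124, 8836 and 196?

416078404

3844 = 2² · 31²; 124 = 2² · 31; 8836 = 2² · 47²; 196 = 2² · 7²
lcm takes max exponent of each prime: 2² · 7² · 31² · 47² = 416078404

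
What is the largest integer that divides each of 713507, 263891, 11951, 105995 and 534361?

gcd(713507, 263891): 713507 = 2·263891 + 185725; 263891 = 1·185725 + 78166; 185725 = 2·78166 + 29393; 78166 = 2·29393 + 19380; 29393 = 1·19380 + 10013; 19380 = 1·10013 + 9367; 10013 = 1·9367 + 646; 9367 = 14·646 + 323; 646 = 2·323 + 0 → 323
gcd(323, 11951): 11951 = 37·323 + 0 → 323
gcd(323, 105995): 105995 = 328·323 + 51; 323 = 6·51 + 17; 51 = 3·17 + 0 → 17
gcd(17, 534361): 534361 = 31433·17 + 0 → 17

17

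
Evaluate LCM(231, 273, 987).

231 = 3 · 7 · 11; 273 = 3 · 7 · 13; 987 = 3 · 7 · 47
lcm takes max exponent of each prime: 3 · 7 · 11 · 13 · 47 = 141141

141141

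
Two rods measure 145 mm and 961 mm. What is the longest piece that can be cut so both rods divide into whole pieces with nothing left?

145 = 5 · 29
961 = 31²
Common: 1 = 1

1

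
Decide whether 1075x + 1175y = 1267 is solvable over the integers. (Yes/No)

By Bézout, 1075x + 1175y = 1267 has integer solutions iff gcd(1075, 1175) | 1267.
Euclid: 1175 = 1·1075 + 100; 1075 = 10·100 + 75; 100 = 1·75 + 25; 75 = 3·25 + 0. gcd = 25; 1267 mod 25 = 17. No.

No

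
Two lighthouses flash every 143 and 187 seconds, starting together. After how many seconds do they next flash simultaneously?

2431

143 = 11 · 13; 187 = 11 · 17
max exponents: 11 · 13 · 17 = 2431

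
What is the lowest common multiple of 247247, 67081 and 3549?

7108104003

lcm(247247, 67081) = 247247·67081/gcd = 16585576007/7 = 2369368001
lcm(2369368001, 3549) = 2369368001·3549/gcd = 8408887035549/1183 = 7108104003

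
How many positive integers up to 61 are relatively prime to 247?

247 = 13·19. Inclusion–exclusion on these primes:
61 − ⌊61/13⌋ − ⌊61/19⌋ + ⌊61/247⌋ = 54

54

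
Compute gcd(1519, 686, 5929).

49

1519 = 7² · 31; 686 = 2 · 7³; 5929 = 7² · 11²
gcd takes min exponent of each prime: 7² = 49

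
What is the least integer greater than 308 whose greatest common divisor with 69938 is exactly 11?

319

69938 = 11·6358. Any k with gcd(k, 69938) = 11 is a multiple of 11, say 11s, with s coprime to 6358.
Need s > 308/11, so s ≥ 29. First s ≥ 29 with gcd(s, 6358) = 1 is s = 29. Thus k = 11·29 = 319.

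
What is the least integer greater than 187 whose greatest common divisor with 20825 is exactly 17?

204

20825 = 17·1225. Any m with gcd(m, 20825) = 17 is a multiple of 17, say 17s, with s coprime to 1225.
Need s > 187/17, so s ≥ 12. First s ≥ 12 with gcd(s, 1225) = 1 is s = 12. Thus m = 17·12 = 204.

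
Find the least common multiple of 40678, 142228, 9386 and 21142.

40678 = 2 · 11 · 43²; 142228 = 2² · 31² · 37; 9386 = 2 · 13 · 19²; 21142 = 2 · 11 · 31²
lcm takes max exponent of each prime: 2² · 11 · 13 · 19² · 31² · 37 · 43² = 13575794445356

13575794445356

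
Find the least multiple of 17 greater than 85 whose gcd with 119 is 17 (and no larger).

102

gcd(x, 119) = 17 forces 17 | x; write x = 17s. Then gcd(17s, 17·7) = 17·gcd(s, 7), so need gcd(s, 7) = 1.
17s > 85 gives s ≥ 6. The least s ≥ 6 coprime to 7 is 6, so x = 17·6 = 102.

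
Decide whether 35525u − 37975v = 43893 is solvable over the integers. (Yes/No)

By Bézout, 35525u − 37975v = 43893 has integer solutions iff gcd(35525, 37975) | 43893.
Euclid: 37975 = 1·35525 + 2450; 35525 = 14·2450 + 1225; 2450 = 2·1225 + 0. gcd = 1225; 43893 mod 1225 = 1018. No.

No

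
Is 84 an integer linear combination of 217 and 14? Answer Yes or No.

By Bézout, 217u + 14v = 84 has integer solutions iff gcd(217, 14) | 84.
Euclid: 217 = 15·14 + 7; 14 = 2·7 + 0. gcd = 7; 84 mod 7 = 0. Yes.

Yes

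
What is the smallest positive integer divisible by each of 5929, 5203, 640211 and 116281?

5929 = 7² · 11²; 5203 = 11² · 43; 640211 = 11³ · 13 · 37; 116281 = 11² · 31²
lcm takes max exponent of each prime: 7² · 11³ · 13 · 31² · 37 · 43 = 1296316518497

1296316518497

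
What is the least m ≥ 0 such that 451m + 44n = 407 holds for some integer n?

1

gcd(451, 44) = 11 (Euclid: 451 = 10·44 + 11; 44 = 4·11 + 0), and 11 | 407.
Extended Euclid: 451·(1) + 44·(-10) = 11. Scale by 37: m₀ = 37.
General solution m = m₀ + 4t; reducing mod 4 gives m = 1 (and n = -1).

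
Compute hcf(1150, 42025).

25

1150 = 2 · 5² · 23
42025 = 5² · 41²
Common: 5² = 25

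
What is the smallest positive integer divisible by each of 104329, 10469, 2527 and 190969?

lcm(104329, 10469) = 104329·10469/gcd = 1092220301/361 = 3025541
lcm(3025541, 2527) = 3025541·2527/gcd = 7645542107/361 = 21178787
lcm(21178787, 190969) = 21178787·190969/gcd = 4044491774603/361 = 11203578323

11203578323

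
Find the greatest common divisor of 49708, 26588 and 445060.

1156

gcd(49708, 26588): 49708 = 1·26588 + 23120; 26588 = 1·23120 + 3468; 23120 = 6·3468 + 2312; 3468 = 1·2312 + 1156; 2312 = 2·1156 + 0 → 1156
gcd(1156, 445060): 445060 = 385·1156 + 0 → 1156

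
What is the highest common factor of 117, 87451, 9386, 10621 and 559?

13

gcd(117, 87451): 87451 = 747·117 + 52; 117 = 2·52 + 13; 52 = 4·13 + 0 → 13
gcd(13, 9386): 9386 = 722·13 + 0 → 13
gcd(13, 10621): 10621 = 817·13 + 0 → 13
gcd(13, 559): 559 = 43·13 + 0 → 13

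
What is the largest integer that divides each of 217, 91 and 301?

gcd(217, 91): 217 = 2·91 + 35; 91 = 2·35 + 21; 35 = 1·21 + 14; 21 = 1·14 + 7; 14 = 2·7 + 0 → 7
gcd(7, 301): 301 = 43·7 + 0 → 7

7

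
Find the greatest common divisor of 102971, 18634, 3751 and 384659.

121

102971 = 11² · 23 · 37; 18634 = 2 · 7 · 11³; 3751 = 11² · 31; 384659 = 11³ · 17²
gcd takes min exponent of each prime: 11² = 121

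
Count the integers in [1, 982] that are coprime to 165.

476

165 = 3·5·11. Inclusion–exclusion on these primes:
982 − ⌊982/3⌋ − ⌊982/5⌋ − ⌊982/11⌋ + ⌊982/15⌋ + ⌊982/33⌋ + ⌊982/55⌋ − ⌊982/165⌋ = 476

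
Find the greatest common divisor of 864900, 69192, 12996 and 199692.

gcd(864900, 69192): 864900 = 12·69192 + 34596; 69192 = 2·34596 + 0 → 34596
gcd(34596, 12996): 34596 = 2·12996 + 8604; 12996 = 1·8604 + 4392; 8604 = 1·4392 + 4212; 4392 = 1·4212 + 180; 4212 = 23·180 + 72; 180 = 2·72 + 36; 72 = 2·36 + 0 → 36
gcd(36, 199692): 199692 = 5547·36 + 0 → 36

36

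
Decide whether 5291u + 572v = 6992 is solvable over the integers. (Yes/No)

By Bézout, 5291u + 572v = 6992 has integer solutions iff gcd(5291, 572) | 6992.
Euclid: 5291 = 9·572 + 143; 572 = 4·143 + 0. gcd = 143; 6992 mod 143 = 128. No.

No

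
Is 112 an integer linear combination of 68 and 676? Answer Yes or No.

By Bézout, 68x + 676y = 112 has integer solutions iff gcd(68, 676) | 112.
Euclid: 676 = 9·68 + 64; 68 = 1·64 + 4; 64 = 16·4 + 0. gcd = 4; 112 mod 4 = 0. Yes.

Yes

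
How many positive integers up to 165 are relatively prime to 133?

135

Prime factors of 133: 7, 19. Count integers ≤ 165 divisible by none of them.
By inclusion–exclusion: 165 − ⌊165/7⌋ − ⌊165/19⌋ + ⌊165/133⌋ = 135.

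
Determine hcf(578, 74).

578 = 2 · 17²
74 = 2 · 37
Common: 2 = 2

2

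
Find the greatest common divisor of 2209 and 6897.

1

Euclid: 6897 = 3·2209 + 270; 2209 = 8·270 + 49; 270 = 5·49 + 25; 49 = 1·25 + 24; 25 = 1·24 + 1; 24 = 24·1 + 0. Last nonzero remainder: 1.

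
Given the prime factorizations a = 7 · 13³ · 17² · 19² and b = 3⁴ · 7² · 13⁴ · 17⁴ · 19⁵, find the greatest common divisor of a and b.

1604475691

min exponent per shared prime: 7 · 13³ · 17² · 19² = 1604475691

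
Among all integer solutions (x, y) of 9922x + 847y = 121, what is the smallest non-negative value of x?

3

Euclid: 9922 = 11·847 + 605; 847 = 1·605 + 242; 605 = 2·242 + 121; 242 = 2·121 + 0 → gcd = 121; 121 = 121·1.
Back-substitution yields 9922·(3) + 847·(-35) = 121, so one solution is x = 3·1 = 3, y = -35·1 = -35.
Solutions in x differ by 847/121 = 7; the one in [0, 7) is 3 mod 7 = 3.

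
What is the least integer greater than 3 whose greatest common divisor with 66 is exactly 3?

gcd(k, 66) = 3 forces 3 | k; write k = 3s. Then gcd(3s, 3·22) = 3·gcd(s, 22), so need gcd(s, 22) = 1.
3s > 3 gives s ≥ 2. The least s ≥ 2 coprime to 22 is 3, so k = 3·3 = 9.

9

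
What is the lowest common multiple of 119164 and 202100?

119164 = 2² · 31³; 202100 = 2² · 5² · 43 · 47
max exponents: 2² · 5² · 31³ · 43 · 47 = 6020761100

6020761100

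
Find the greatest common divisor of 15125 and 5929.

121

15125 = 5³ · 11²
5929 = 7² · 11²
Common: 11² = 121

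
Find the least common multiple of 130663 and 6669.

gcd first: 130663 = 19·6669 + 3952; 6669 = 1·3952 + 2717; 3952 = 1·2717 + 1235; 2717 = 2·1235 + 247; 1235 = 5·247 + 0 → gcd = 247
lcm = 130663·6669/gcd = 871391547/247 = 3527901

3527901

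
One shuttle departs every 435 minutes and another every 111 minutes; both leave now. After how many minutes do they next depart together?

16095

435 = 3 · 5 · 29; 111 = 3 · 37
max exponents: 3 · 5 · 29 · 37 = 16095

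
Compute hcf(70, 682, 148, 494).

2

70 = 2 · 5 · 7; 682 = 2 · 11 · 31; 148 = 2² · 37; 494 = 2 · 13 · 19
gcd takes min exponent of each prime: 2 = 2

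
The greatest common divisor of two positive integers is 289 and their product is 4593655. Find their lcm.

gcd·lcm = product, so lcm = 4593655/289 = 15895.

15895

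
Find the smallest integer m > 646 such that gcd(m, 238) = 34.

Multiples of 34 above 646: 34·20, 34·21, … . Need the cofactor coprime to 238/34 = 7.
Checking s = 20, 21, … the first with gcd(s, 7) = 1 is s = 20, giving 680.

680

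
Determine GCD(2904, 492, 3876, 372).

gcd(2904, 492): 2904 = 5·492 + 444; 492 = 1·444 + 48; 444 = 9·48 + 12; 48 = 4·12 + 0 → 12
gcd(12, 3876): 3876 = 323·12 + 0 → 12
gcd(12, 372): 372 = 31·12 + 0 → 12

12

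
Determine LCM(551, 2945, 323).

551 = 19 · 29; 2945 = 5 · 19 · 31; 323 = 17 · 19
lcm takes max exponent of each prime: 5 · 17 · 19 · 29 · 31 = 1451885

1451885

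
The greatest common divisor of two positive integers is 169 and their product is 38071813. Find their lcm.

225277

For any two positive integers, gcd × lcm equals their product. Hence lcm = 38071813 / 169 = 225277.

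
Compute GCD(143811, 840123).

171

143811 = 3² · 19 · 29²
840123 = 3² · 17³ · 19
Common: 3² · 19 = 171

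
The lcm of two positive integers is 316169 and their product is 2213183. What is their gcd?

7

gcd·lcm = product, so gcd = 2213183/316169 = 7.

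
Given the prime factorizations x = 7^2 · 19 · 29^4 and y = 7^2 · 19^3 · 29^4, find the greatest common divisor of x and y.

min exponent per shared prime: 7^2 · 19 · 29^4 = 658478611

658478611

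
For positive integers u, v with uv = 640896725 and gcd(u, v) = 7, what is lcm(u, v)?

Since gcd(u,v)·lcm(u,v) = uv, lcm = 640896725/7 = 91556675.

91556675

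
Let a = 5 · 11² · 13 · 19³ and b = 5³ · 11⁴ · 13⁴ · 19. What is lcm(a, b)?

358521302657375

max exponent per prime: 5³ · 11⁴ · 13⁴ · 19³ = 358521302657375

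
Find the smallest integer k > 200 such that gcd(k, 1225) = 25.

225

1225 = 25·49. Any k with gcd(k, 1225) = 25 is a multiple of 25, say 25s, with s coprime to 49.
Need s > 200/25, so s ≥ 9. First s ≥ 9 with gcd(s, 49) = 1 is s = 9. Thus k = 25·9 = 225.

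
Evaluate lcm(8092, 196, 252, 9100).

165683700

lcm(8092, 196) = 8092·196/gcd = 1586032/28 = 56644
lcm(56644, 252) = 56644·252/gcd = 14274288/28 = 509796
lcm(509796, 9100) = 509796·9100/gcd = 4639143600/28 = 165683700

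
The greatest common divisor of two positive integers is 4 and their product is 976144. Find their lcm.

gcd·lcm = product, so lcm = 976144/4 = 244036.

244036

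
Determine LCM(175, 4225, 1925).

175 = 5² · 7; 4225 = 5² · 13²; 1925 = 5² · 7 · 11
lcm takes max exponent of each prime: 5² · 7 · 11 · 13² = 325325

325325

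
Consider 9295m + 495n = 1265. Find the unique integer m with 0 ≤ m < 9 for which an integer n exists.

Euclid: 9295 = 18·495 + 385; 495 = 1·385 + 110; 385 = 3·110 + 55; 110 = 2·55 + 0 → gcd = 55; 1265 = 55·23.
Back-substitution yields 9295·(4) + 495·(-75) = 55, so one solution is m = 4·23 = 92, n = -75·23 = -1725.
Solutions in m differ by 495/55 = 9; the one in [0, 9) is 92 mod 9 = 2.

2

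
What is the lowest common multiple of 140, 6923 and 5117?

2353820

lcm(140, 6923) = 140·6923/gcd = 969220/7 = 138460
lcm(138460, 5117) = 138460·5117/gcd = 708499820/301 = 2353820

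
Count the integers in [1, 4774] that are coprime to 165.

Prime factors of 165: 3, 5, 11. Count integers ≤ 4774 divisible by none of them.
By inclusion–exclusion: 4774 − ⌊4774/3⌋ − ⌊4774/5⌋ − ⌊4774/11⌋ + ⌊4774/15⌋ + ⌊4774/33⌋ + ⌊4774/55⌋ − ⌊4774/165⌋ = 2315.

2315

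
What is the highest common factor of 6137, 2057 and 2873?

17

6137 = 17 · 19²; 2057 = 11² · 17; 2873 = 13² · 17
gcd takes min exponent of each prime: 17 = 17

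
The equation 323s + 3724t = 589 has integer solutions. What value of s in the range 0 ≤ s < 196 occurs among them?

Euclid: 3724 = 11·323 + 171; 323 = 1·171 + 152; 171 = 1·152 + 19; 152 = 8·19 + 0 → gcd = 19; 589 = 19·31.
Back-substitution yields 323·(-23) + 3724·(2) = 19, so one solution is s = -23·31 = -713, t = 2·31 = 62.
Solutions in s differ by 3724/19 = 196; the one in [0, 196) is -713 mod 196 = 71.

71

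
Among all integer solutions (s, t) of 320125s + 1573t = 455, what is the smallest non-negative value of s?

104

Reduce mod 1573: 320125s ≡ 455 (mod 1573). With g = gcd(320125, 1573) = 13 dividing 455, divide through: 24625s ≡ 35 (mod 121).
Since gcd(24625, 121) = 1, s ≡ 35·(24625)⁻¹ ≡ 104 (mod 121). Smallest non-negative: 104.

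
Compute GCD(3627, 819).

117

Euclid: 3627 = 4·819 + 351; 819 = 2·351 + 117; 351 = 3·117 + 0. Last nonzero remainder: 117.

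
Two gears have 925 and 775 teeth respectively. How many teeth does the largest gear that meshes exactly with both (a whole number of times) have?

Euclid: 925 = 1·775 + 150; 775 = 5·150 + 25; 150 = 6·25 + 0. Last nonzero remainder: 25.

25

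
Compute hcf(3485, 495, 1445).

5

gcd(3485, 495): 3485 = 7·495 + 20; 495 = 24·20 + 15; 20 = 1·15 + 5; 15 = 3·5 + 0 → 5
gcd(5, 1445): 1445 = 289·5 + 0 → 5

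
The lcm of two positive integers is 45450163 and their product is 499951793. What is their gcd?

gcd·lcm = product, so gcd = 499951793/45450163 = 11.

11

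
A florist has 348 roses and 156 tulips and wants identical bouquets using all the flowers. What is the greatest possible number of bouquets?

348 = 2² · 3 · 29
156 = 2² · 3 · 13
Common: 2² · 3 = 12

12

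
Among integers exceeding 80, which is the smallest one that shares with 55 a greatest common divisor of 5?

85

55 = 5·11. Any a with gcd(a, 55) = 5 is a multiple of 5, say 5s, with s coprime to 11.
Need s > 80/5, so s ≥ 17. First s ≥ 17 with gcd(s, 11) = 1 is s = 17. Thus a = 5·17 = 85.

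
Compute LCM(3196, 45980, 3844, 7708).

lcm(3196, 45980) = 3196·45980/gcd = 146952080/4 = 36738020
lcm(36738020, 3844) = 36738020·3844/gcd = 141220948880/4 = 35305237220
lcm(35305237220, 7708) = 35305237220·7708/gcd = 272132768491760/188 = 1447514726020

1447514726020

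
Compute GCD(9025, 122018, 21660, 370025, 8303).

9025 = 5² · 19²; 122018 = 2 · 13² · 19²; 21660 = 2² · 3 · 5 · 19²; 370025 = 5² · 19² · 41; 8303 = 19² · 23
gcd takes min exponent of each prime: 19² = 361

361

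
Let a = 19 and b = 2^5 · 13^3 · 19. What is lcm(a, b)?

1335776

max exponent per prime: 2^5 · 13^3 · 19 = 1335776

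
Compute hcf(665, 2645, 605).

5

gcd(665, 2645): 2645 = 3·665 + 650; 665 = 1·650 + 15; 650 = 43·15 + 5; 15 = 3·5 + 0 → 5
gcd(5, 605): 605 = 121·5 + 0 → 5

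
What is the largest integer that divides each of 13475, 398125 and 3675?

13475 = 5² · 7² · 11; 398125 = 5⁴ · 7² · 13; 3675 = 3 · 5² · 7²
gcd takes min exponent of each prime: 5² · 7² = 1225

1225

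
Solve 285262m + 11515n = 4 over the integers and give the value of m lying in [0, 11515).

7117

Reduce mod 11515: 285262m ≡ 4 (mod 11515). With g = gcd(285262, 11515) = 1 dividing 4, divide through: 285262m ≡ 4 (mod 11515).
Since gcd(285262, 11515) = 1, m ≡ 4·(285262)⁻¹ ≡ 7117 (mod 11515). Smallest non-negative: 7117.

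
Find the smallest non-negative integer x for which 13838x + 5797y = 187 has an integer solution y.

13

gcd(13838, 5797) = 187 (Euclid: 13838 = 2·5797 + 2244; 5797 = 2·2244 + 1309; 2244 = 1·1309 + 935; 1309 = 1·935 + 374; 935 = 2·374 + 187; 374 = 2·187 + 0), and 187 | 187.
Extended Euclid: 13838·(13) + 5797·(-31) = 187. Scale by 1: x₀ = 13.
General solution x = x₀ + 31t; reducing mod 31 gives x = 13 (and y = -31).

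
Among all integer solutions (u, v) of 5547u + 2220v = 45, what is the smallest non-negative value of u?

355

gcd(5547, 2220) = 3 (Euclid: 5547 = 2·2220 + 1107; 2220 = 2·1107 + 6; 1107 = 184·6 + 3; 6 = 2·3 + 0), and 3 | 45.
Extended Euclid: 5547·(369) + 2220·(-922) = 3. Scale by 15: u₀ = 5535.
General solution u = u₀ + 740t; reducing mod 740 gives u = 355 (and v = -887).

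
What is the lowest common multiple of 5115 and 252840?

5115 = 3 · 5 · 11 · 31; 252840 = 2³ · 3 · 5 · 7² · 43
max exponents: 2³ · 3 · 5 · 7² · 11 · 31 · 43 = 86218440

86218440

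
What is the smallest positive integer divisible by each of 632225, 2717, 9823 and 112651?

18928184275

lcm(632225, 2717) = 632225·2717/gcd = 1717755325/209 = 8218925
lcm(8218925, 9823) = 8218925·9823/gcd = 80734500275/209 = 386289475
lcm(386289475, 112651) = 386289475·112651/gcd = 43515895648225/2299 = 18928184275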